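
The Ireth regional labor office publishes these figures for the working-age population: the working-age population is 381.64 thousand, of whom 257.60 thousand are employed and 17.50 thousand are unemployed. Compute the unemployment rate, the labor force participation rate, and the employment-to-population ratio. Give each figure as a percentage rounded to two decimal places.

Labor force = employed + unemployed = 257.60 + 17.50 = 275.10 thousand.
Unemployment rate = 17.50 / 275.10 = 6.36%.
Labor force participation rate = 275.10 / 381.64 = 72.08%.
Employment-population ratio = 257.60 / 381.64 = 67.50%.

Unemployment rate ≈ 6.36%; labor force participation rate ≈ 72.08%; employment-population ratio ≈ 67.50%.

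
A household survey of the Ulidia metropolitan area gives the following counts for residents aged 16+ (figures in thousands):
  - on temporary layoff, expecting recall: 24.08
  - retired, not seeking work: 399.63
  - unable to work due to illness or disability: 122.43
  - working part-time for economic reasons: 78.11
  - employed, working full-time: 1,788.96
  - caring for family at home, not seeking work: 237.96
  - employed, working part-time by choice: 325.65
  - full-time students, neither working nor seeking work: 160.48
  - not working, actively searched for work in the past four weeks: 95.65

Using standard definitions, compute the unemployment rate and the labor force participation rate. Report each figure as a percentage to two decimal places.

Employed = 78.11 + 1,788.96 + 325.65 = 2,192.72 thousand (anyone who worked, including part-time for economic reasons, counts as employed).
Unemployed = 24.08 + 95.65 = 119.73 thousand (jobless and actively searching, or on temporary layoff).
Labor force = 2,192.72 + 119.73 = 2,312.45 thousand.
Not in labor force = 399.63 + 122.43 + 237.96 + 160.48 = 920.50 thousand (those not working and not actively searching are outside the labor force).
Civilian working-age population = 2,312.45 + 920.50 = 3,232.95 thousand.
Unemployment rate = 119.73 / 2,312.45 = 5.18%.
Labor force participation rate = 2,312.45 / 3,232.95 = 71.53%.

Unemployment rate ≈ 5.18%; labor force participation rate ≈ 71.53%.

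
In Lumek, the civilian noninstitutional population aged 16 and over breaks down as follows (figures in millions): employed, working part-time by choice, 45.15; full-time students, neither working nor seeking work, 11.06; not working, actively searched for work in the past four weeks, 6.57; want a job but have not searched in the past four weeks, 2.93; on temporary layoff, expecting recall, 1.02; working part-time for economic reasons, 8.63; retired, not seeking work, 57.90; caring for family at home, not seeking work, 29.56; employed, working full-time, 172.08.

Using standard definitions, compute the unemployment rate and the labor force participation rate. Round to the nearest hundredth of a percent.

Employed = 45.15 + 8.63 + 172.08 = 225.86 million (anyone who worked, including part-time for economic reasons, counts as employed).
Unemployed = 6.57 + 1.02 = 7.59 million (jobless and actively searching, or on temporary layoff).
Labor force = 225.86 + 7.59 = 233.45 million.
Not in labor force = 11.06 + 2.93 + 57.90 + 29.56 = 101.45 million (those not working and not actively searching are outside the labor force — including those who want a job but have given up searching).
Civilian working-age population = 233.45 + 101.45 = 334.90 million.
Unemployment rate = 7.59 / 233.45 = 3.25%.
Labor force participation rate = 233.45 / 334.90 = 69.71%.

Unemployment rate ≈ 3.25%; labor force participation rate ≈ 69.71%.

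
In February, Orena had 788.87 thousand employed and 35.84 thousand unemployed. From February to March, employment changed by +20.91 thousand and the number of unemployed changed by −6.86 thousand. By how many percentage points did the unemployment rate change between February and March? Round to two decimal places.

The unemployment rate changed by −0.89 percentage points.

February: labor force = 788.87 + 35.84 = 824.71; u = 35.84/824.71 = 4.35%.
March: labor force = 809.78 + 28.98 = 838.76; u = 28.98/838.76 = 3.46%.
Change = 3.46% − 4.35% = −0.89 pp.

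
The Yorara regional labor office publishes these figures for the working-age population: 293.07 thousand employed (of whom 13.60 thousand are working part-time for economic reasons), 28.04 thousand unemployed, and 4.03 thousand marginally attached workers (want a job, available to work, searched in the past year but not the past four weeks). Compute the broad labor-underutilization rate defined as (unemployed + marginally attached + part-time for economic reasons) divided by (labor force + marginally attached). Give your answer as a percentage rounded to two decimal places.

Labor force = 293.07 + 28.04 = 321.11 thousand.
Numerator = 28.04 + 4.03 + 13.60 = 45.67 thousand.
Denominator = 321.11 + 4.03 = 325.14 thousand.
Broad rate = 45.67 / 325.14 = 14.05%.

Broad underutilization rate ≈ 14.05%.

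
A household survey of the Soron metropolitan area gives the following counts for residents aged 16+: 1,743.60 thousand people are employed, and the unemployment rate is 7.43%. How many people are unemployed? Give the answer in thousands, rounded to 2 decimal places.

About 139.95 thousand are unemployed.

Let U be the number unemployed. The labor force is E + U, and U/(E+U) = 0.0743.
So U = 0.0743 × 1,743.60 / (1 − 0.0743) = 129.5495 / 0.9257 ≈ 139.95 thousand.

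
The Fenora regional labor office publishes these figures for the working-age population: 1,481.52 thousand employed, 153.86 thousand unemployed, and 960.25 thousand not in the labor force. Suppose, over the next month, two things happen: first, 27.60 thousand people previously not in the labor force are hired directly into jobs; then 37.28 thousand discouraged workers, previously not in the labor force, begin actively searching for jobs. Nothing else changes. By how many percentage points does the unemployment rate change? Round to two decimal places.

Initially, labor force = 1,481.52 + 153.86 = 1,635.38 thousand, so u = 153.86/1,635.38 = 9.41%.
After the first change, employed and labor force both rise by 27.60; unemployed unchanged → E = 1,509.12, U = 153.86, labor force = 1,662.98 thousand.
After the second change, unemployed and labor force both rise by 37.28 → E = 1,509.12, U = 191.14, labor force = 1,700.26 thousand.
New unemployment rate = 191.14 / 1,700.26 = 11.24%.
Change = 11.24% − 9.41% = +1.83 percentage points.

The unemployment rate changes by +1.83 percentage points.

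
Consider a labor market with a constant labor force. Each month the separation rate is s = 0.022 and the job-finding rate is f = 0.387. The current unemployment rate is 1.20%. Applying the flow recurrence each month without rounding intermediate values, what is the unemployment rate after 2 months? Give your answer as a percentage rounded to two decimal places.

Unemployment rate after two months ≈ 3.92%.

With a fixed labor force, u_{t+1} = u_t + s·(1−u_t) − f·u_t = u_t·(1−s−f) + s.
Here 1−s−f = 0.591 and s = 0.022.
u_1 = 0.012000 × 0.591 + 0.022 = 0.029092.
u_2 = 0.029092 × 0.591 + 0.022 = 0.039193.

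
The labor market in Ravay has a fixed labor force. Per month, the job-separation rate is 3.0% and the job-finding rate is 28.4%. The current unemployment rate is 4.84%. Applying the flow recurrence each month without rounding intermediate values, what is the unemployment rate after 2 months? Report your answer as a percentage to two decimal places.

Unemployment rate after two months ≈ 7.34%.

With a fixed labor force, u_{t+1} = u_t + s·(1−u_t) − f·u_t = u_t·(1−s−f) + s.
Here 1−s−f = 0.686 and s = 0.030.
u_1 = 0.048400 × 0.686 + 0.030 = 0.063202.
u_2 = 0.063202 × 0.686 + 0.030 = 0.073357.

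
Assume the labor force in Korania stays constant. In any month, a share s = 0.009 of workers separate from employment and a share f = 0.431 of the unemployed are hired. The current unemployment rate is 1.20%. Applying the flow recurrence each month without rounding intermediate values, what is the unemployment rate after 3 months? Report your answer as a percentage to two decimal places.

Unemployment rate after three months ≈ 1.90%.

With a fixed labor force, u_{t+1} = u_t + s·(1−u_t) − f·u_t = u_t·(1−s−f) + s.
Here 1−s−f = 0.560 and s = 0.009.
u_1 = 0.012000 × 0.560 + 0.009 = 0.015720.
u_2 = 0.015720 × 0.560 + 0.009 = 0.017803.
u_3 = 0.017803 × 0.560 + 0.009 = 0.018970.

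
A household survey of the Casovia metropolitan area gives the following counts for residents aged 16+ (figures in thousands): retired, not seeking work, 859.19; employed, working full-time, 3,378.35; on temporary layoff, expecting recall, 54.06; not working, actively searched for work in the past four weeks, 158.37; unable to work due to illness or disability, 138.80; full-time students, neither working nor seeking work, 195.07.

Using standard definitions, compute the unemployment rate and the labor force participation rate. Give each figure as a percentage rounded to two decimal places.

Unemployment rate ≈ 5.92%; labor force participation rate ≈ 75.06%.

Employed = 3,378.35 thousand.
Unemployed = 54.06 + 158.37 = 212.43 thousand (jobless and actively searching, or on temporary layoff).
Labor force = 3,378.35 + 212.43 = 3,590.78 thousand.
Not in labor force = 859.19 + 138.80 + 195.07 = 1,193.06 thousand (those not working and not actively searching are outside the labor force).
Civilian working-age population = 3,590.78 + 1,193.06 = 4,783.84 thousand.
Unemployment rate = 212.43 / 3,590.78 = 5.92%.
Labor force participation rate = 3,590.78 / 4,783.84 = 75.06%.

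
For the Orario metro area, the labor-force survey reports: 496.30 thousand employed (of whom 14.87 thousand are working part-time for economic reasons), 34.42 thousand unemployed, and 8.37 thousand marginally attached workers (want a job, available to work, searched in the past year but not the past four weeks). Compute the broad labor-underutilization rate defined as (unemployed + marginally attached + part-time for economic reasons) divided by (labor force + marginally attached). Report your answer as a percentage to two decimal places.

Labor force = 496.30 + 34.42 = 530.72 thousand.
Numerator = 34.42 + 8.37 + 14.87 = 57.66 thousand.
Denominator = 530.72 + 8.37 = 539.09 thousand.
Broad rate = 57.66 / 539.09 = 10.70%.

Broad underutilization rate ≈ 10.70%.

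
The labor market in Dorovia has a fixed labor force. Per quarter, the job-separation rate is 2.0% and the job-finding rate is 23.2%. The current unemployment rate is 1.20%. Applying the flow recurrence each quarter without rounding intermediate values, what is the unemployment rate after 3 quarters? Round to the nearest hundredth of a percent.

Unemployment rate after three quarters ≈ 5.12%.

With a fixed labor force, u_{t+1} = u_t + s·(1−u_t) − f·u_t = u_t·(1−s−f) + s.
Here 1−s−f = 0.748 and s = 0.020.
u_1 = 0.012000 × 0.748 + 0.020 = 0.028976.
u_2 = 0.028976 × 0.748 + 0.020 = 0.041674.
u_3 = 0.041674 × 0.748 + 0.020 = 0.051172.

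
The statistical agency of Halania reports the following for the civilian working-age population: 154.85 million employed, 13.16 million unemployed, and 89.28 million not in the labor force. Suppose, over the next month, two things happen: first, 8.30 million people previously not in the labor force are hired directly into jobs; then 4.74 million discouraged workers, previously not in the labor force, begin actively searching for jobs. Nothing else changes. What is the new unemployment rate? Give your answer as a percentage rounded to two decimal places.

New unemployment rate ≈ 9.89%.

Initially, labor force = 154.85 + 13.16 = 168.01 million, so u = 13.16/168.01 = 7.83%.
After the first change, employed and labor force both rise by 8.30; unemployed unchanged → E = 163.15, U = 13.16, labor force = 176.31 million.
After the second change, unemployed and labor force both rise by 4.74 → E = 163.15, U = 17.90, labor force = 181.05 million.
New unemployment rate = 17.90 / 181.05 = 9.89%.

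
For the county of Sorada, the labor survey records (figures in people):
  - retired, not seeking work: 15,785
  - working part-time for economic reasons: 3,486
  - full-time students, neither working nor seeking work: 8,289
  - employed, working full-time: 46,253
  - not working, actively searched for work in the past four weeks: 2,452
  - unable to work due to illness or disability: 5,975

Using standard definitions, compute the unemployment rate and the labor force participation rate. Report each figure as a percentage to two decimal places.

Unemployment rate ≈ 4.70%; labor force participation rate ≈ 63.46%.

Employed = 3,486 + 46,253 = 49,739 (anyone who worked, including part-time for economic reasons, counts as employed).
Unemployed = 2,452.
Labor force = 49,739 + 2,452 = 52,191.
Not in labor force = 15,785 + 8,289 + 5,975 = 30,049 (those not working and not actively searching are outside the labor force).
Civilian working-age population = 52,191 + 30,049 = 82,240.
Unemployment rate = 2,452 / 52,191 = 4.70%.
Labor force participation rate = 52,191 / 82,240 = 63.46%.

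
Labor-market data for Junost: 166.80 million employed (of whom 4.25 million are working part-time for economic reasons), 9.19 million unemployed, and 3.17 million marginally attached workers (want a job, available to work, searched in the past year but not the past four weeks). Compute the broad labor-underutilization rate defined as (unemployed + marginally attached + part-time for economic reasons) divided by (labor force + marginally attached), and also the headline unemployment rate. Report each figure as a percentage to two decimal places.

Labor force = 166.80 + 9.19 = 175.99 million.
Numerator = 9.19 + 3.17 + 4.25 = 16.61 million.
Denominator = 175.99 + 3.17 = 179.16 million.
Broad rate = 16.61 / 179.16 = 9.27%.
Headline unemployment rate = 9.19 / 175.99 = 5.22%.

Broad underutilization rate ≈ 9.27%; headline unemployment rate ≈ 5.22%.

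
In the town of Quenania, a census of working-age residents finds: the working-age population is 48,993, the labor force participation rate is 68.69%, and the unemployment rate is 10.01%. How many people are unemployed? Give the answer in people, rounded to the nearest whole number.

About 3,369 are unemployed.

Labor force = 0.6869 × 48,993 = 33,653.
Unemployed = 0.1001 × 33,653 ≈ 3,369.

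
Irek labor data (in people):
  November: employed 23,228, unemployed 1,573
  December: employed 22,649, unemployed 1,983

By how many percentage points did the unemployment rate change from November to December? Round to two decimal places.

The unemployment rate changed by +1.71 percentage points.

November: labor force = 23,228 + 1,573 = 24,801; u = 1,573/24,801 = 6.34%.
December: labor force = 22,649 + 1,983 = 24,632; u = 1,983/24,632 = 8.05%.
Change = 8.05% − 6.34% = +1.71 pp.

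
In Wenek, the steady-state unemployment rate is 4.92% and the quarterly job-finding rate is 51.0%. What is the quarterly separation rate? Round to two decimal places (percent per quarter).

Separation rate ≈ 2.64% per quarter.

From u* = s/(s+f): s = u·f/(1−u).
s = 0.0492 × 51.0 / (1 − 0.0492) = 2.5092 / 0.9508 ≈ 2.64% per quarter.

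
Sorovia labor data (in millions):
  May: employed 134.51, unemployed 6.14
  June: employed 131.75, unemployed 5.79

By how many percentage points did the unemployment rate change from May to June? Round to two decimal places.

May: labor force = 134.51 + 6.14 = 140.65; u = 6.14/140.65 = 4.37%.
June: labor force = 131.75 + 5.79 = 137.54; u = 5.79/137.54 = 4.21%.
Change = 4.21% − 4.37% = −0.16 pp.

The unemployment rate changed by −0.16 percentage points.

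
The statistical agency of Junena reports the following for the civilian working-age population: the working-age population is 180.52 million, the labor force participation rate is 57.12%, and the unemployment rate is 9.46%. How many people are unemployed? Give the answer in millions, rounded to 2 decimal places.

Labor force = 0.5712 × 180.52 = 103.11 million.
Unemployed = 0.0946 × 103.11 ≈ 9.75 million.

About 9.75 million are unemployed.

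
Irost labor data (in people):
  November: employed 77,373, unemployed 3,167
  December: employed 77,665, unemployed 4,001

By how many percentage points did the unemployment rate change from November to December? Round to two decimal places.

November: labor force = 77,373 + 3,167 = 80,540; u = 3,167/80,540 = 3.93%.
December: labor force = 77,665 + 4,001 = 81,666; u = 4,001/81,666 = 4.90%.
Change = 4.90% − 3.93% = +0.97 pp.

The unemployment rate changed by +0.97 percentage points.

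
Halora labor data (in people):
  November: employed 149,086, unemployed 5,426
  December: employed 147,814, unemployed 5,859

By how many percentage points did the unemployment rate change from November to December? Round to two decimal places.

November: labor force = 149,086 + 5,426 = 154,512; u = 5,426/154,512 = 3.51%.
December: labor force = 147,814 + 5,859 = 153,673; u = 5,859/153,673 = 3.81%.
Change = 3.81% − 3.51% = +0.30 pp.

The unemployment rate changed by +0.30 percentage points.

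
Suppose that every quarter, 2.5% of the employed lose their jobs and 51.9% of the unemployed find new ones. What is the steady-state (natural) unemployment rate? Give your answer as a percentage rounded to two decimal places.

Steady-state unemployment rate ≈ 4.60%.

At steady state the flows balance: s·E = f·U, so U/(E+U) = s/(s+f).
u* = 2.5 / (2.5 + 51.9) = 2.5 / 54.40 = 4.60%.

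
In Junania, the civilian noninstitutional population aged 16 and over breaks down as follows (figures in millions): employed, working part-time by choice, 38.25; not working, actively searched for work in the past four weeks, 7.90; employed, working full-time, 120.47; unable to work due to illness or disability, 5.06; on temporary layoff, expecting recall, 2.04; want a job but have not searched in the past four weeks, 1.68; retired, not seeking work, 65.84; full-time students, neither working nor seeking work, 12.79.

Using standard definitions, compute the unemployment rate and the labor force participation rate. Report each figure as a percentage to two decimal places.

Employed = 38.25 + 120.47 = 158.72 million.
Unemployed = 7.90 + 2.04 = 9.94 million (jobless and actively searching, or on temporary layoff).
Labor force = 158.72 + 9.94 = 168.66 million.
Not in labor force = 5.06 + 1.68 + 65.84 + 12.79 = 85.37 million (those not working and not actively searching are outside the labor force — including those who want a job but have given up searching).
Civilian working-age population = 168.66 + 85.37 = 254.03 million.
Unemployment rate = 9.94 / 168.66 = 5.89%.
Labor force participation rate = 168.66 / 254.03 = 66.39%.

Unemployment rate ≈ 5.89%; labor force participation rate ≈ 66.39%.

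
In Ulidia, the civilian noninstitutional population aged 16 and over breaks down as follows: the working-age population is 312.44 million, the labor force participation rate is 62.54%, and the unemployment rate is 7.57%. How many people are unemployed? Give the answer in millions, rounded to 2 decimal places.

Labor force = 0.6254 × 312.44 = 195.40 million.
Unemployed = 0.0757 × 195.40 ≈ 14.79 million.

About 14.79 million are unemployed.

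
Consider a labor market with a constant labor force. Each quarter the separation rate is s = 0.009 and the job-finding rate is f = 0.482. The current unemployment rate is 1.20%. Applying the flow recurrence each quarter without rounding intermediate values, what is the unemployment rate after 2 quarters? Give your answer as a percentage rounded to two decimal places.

With a fixed labor force, u_{t+1} = u_t + s·(1−u_t) − f·u_t = u_t·(1−s−f) + s.
Here 1−s−f = 0.509 and s = 0.009.
u_1 = 0.012000 × 0.509 + 0.009 = 0.015108.
u_2 = 0.015108 × 0.509 + 0.009 = 0.016690.

Unemployment rate after two quarters ≈ 1.67%.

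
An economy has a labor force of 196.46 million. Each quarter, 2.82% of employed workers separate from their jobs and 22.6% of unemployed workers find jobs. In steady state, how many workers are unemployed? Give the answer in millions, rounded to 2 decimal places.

Steady-state unemployment rate u* = s/(s+f) = 2.82/(2.82+22.6) = 0.110936.
Unemployed = u* × labor force = 0.110936 × 196.46 ≈ 21.79 million.

About 21.79 million are unemployed in steady state.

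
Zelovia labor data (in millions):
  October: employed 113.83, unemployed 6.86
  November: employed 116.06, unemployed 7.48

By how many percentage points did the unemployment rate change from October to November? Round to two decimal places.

October: labor force = 113.83 + 6.86 = 120.69; u = 6.86/120.69 = 5.68%.
November: labor force = 116.06 + 7.48 = 123.54; u = 7.48/123.54 = 6.05%.
Change = 6.05% − 5.68% = +0.37 pp.

The unemployment rate changed by +0.37 percentage points.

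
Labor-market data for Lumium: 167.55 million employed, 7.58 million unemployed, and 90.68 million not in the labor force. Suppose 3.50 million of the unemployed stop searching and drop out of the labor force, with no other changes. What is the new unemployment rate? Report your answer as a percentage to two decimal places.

Initially, labor force = 167.55 + 7.58 = 175.13 million, so u = 7.58/175.13 = 4.33%.
After the change, unemployed and labor force both fall by 3.50 → E = 167.55, U = 4.08, labor force = 171.63 million.
New unemployment rate = 4.08 / 171.63 = 2.38%.

New unemployment rate ≈ 2.38%.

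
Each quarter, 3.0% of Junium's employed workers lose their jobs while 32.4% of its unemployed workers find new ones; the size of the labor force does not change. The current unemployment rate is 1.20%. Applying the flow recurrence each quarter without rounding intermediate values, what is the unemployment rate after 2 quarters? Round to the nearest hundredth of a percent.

With a fixed labor force, u_{t+1} = u_t + s·(1−u_t) − f·u_t = u_t·(1−s−f) + s.
Here 1−s−f = 0.646 and s = 0.030.
u_1 = 0.012000 × 0.646 + 0.030 = 0.037752.
u_2 = 0.037752 × 0.646 + 0.030 = 0.054388.

Unemployment rate after two quarters ≈ 5.44%.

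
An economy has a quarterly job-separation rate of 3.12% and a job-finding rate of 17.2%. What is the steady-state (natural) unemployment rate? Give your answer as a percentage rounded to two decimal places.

Steady-state unemployment rate ≈ 15.35%.

At steady state the flows balance: s·E = f·U, so U/(E+U) = s/(s+f).
u* = 3.12 / (3.12 + 17.2) = 3.12 / 20.32 = 15.35%.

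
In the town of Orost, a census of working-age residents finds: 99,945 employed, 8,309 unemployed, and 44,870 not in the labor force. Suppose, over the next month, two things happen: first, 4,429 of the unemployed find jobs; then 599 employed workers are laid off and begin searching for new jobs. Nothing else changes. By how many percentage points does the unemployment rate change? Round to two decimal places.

Initially, labor force = 99,945 + 8,309 = 108,254, so u = 8,309/108,254 = 7.68%.
After the first change, unemployed falls and employed rises by 4,429; labor force unchanged → E = 104,374, U = 3,880, labor force = 108,254.
After the second change, employed falls and unemployed rises by 599; labor force unchanged → E = 103,775, U = 4,479, labor force = 108,254.
New unemployment rate = 4,479 / 108,254 = 4.14%.
Change = 4.14% − 7.68% = −3.54 percentage points.

The unemployment rate changes by −3.54 percentage points.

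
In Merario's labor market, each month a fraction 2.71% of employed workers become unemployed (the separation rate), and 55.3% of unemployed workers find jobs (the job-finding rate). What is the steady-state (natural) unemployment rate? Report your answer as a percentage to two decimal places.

At steady state the flows balance: s·E = f·U, so U/(E+U) = s/(s+f).
u* = 2.71 / (2.71 + 55.3) = 2.71 / 58.01 = 4.67%.

Steady-state unemployment rate ≈ 4.67%.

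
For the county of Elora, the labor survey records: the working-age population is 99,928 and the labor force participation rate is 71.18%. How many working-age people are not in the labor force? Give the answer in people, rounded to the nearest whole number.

About 28,799 are not in the labor force.

Share not in the labor force = 1 − 0.7118 = 0.2882.
Not in labor force = 0.2882 × 99,928 ≈ 28,799.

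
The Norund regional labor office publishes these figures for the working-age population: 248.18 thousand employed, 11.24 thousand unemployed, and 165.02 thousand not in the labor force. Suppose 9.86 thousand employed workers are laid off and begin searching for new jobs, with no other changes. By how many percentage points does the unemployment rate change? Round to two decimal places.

Initially, labor force = 248.18 + 11.24 = 259.42 thousand, so u = 11.24/259.42 = 4.33%.
After the change, employed falls and unemployed rises by 9.86; labor force unchanged → E = 238.32, U = 21.10, labor force = 259.42 thousand.
New unemployment rate = 21.10 / 259.42 = 8.13%.
Change = 8.13% − 4.33% = +3.80 percentage points.

The unemployment rate changes by +3.80 percentage points.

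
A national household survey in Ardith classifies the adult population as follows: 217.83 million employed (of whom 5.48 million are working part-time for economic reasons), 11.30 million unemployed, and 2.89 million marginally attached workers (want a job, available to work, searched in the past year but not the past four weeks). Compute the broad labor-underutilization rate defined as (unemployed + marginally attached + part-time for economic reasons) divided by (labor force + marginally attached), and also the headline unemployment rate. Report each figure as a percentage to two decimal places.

Labor force = 217.83 + 11.30 = 229.13 million.
Numerator = 11.30 + 2.89 + 5.48 = 19.67 million.
Denominator = 229.13 + 2.89 = 232.02 million.
Broad rate = 19.67 / 232.02 = 8.48%.
Headline unemployment rate = 11.30 / 229.13 = 4.93%.

Broad underutilization rate ≈ 8.48%; headline unemployment rate ≈ 4.93%.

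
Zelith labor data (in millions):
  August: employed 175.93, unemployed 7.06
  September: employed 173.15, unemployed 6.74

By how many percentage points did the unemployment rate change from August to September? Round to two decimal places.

The unemployment rate changed by −0.11 percentage points.

August: labor force = 175.93 + 7.06 = 182.99; u = 7.06/182.99 = 3.86%.
September: labor force = 173.15 + 6.74 = 179.89; u = 6.74/179.89 = 3.75%.
Change = 3.75% − 3.86% = −0.11 pp.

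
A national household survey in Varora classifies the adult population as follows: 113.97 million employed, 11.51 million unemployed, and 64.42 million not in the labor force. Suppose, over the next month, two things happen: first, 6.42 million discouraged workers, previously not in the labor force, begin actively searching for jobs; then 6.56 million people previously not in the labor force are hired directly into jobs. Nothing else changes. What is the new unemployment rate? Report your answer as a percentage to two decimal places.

Initially, labor force = 113.97 + 11.51 = 125.48 million, so u = 11.51/125.48 = 9.17%.
After the first change, unemployed and labor force both rise by 6.42 → E = 113.97, U = 17.93, labor force = 131.90 million.
After the second change, employed and labor force both rise by 6.56; unemployed unchanged → E = 120.53, U = 17.93, labor force = 138.46 million.
New unemployment rate = 17.93 / 138.46 = 12.95%.

New unemployment rate ≈ 12.95%.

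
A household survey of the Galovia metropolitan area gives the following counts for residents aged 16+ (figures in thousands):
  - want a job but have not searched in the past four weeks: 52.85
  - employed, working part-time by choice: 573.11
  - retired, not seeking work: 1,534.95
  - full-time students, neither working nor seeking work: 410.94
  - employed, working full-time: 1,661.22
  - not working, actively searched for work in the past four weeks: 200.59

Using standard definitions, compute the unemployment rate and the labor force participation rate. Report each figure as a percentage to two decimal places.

Unemployment rate ≈ 8.24%; labor force participation rate ≈ 54.92%.

Employed = 573.11 + 1,661.22 = 2,234.33 thousand.
Unemployed = 200.59 thousand.
Labor force = 2,234.33 + 200.59 = 2,434.92 thousand.
Not in labor force = 52.85 + 1,534.95 + 410.94 = 1,998.74 thousand (those not working and not actively searching are outside the labor force — including those who want a job but have given up searching).
Civilian working-age population = 2,434.92 + 1,998.74 = 4,433.66 thousand.
Unemployment rate = 200.59 / 2,434.92 = 8.24%.
Labor force participation rate = 2,434.92 / 4,433.66 = 54.92%.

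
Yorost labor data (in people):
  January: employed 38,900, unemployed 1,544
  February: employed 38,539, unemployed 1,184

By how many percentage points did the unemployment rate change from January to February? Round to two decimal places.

The unemployment rate changed by −0.84 percentage points.

January: labor force = 38,900 + 1,544 = 40,444; u = 1,544/40,444 = 3.82%.
February: labor force = 38,539 + 1,184 = 39,723; u = 1,184/39,723 = 2.98%.
Change = 2.98% − 3.82% = −0.84 pp.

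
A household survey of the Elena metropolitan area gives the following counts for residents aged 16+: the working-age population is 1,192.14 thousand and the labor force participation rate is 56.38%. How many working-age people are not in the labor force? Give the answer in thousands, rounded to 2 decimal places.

Share not in the labor force = 1 − 0.5638 = 0.4362.
Not in labor force = 0.4362 × 1,192.14 ≈ 520.01 thousand.

About 520.01 thousand are not in the labor force.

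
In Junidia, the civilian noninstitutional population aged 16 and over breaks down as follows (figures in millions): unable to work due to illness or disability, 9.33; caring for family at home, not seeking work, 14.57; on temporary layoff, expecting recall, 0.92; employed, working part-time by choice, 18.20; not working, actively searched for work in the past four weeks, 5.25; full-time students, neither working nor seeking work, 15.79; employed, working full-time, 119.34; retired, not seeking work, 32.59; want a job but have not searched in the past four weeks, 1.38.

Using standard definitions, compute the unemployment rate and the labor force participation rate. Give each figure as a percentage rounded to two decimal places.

Unemployment rate ≈ 4.29%; labor force participation rate ≈ 66.11%.

Employed = 18.20 + 119.34 = 137.54 million.
Unemployed = 0.92 + 5.25 = 6.17 million (jobless and actively searching, or on temporary layoff).
Labor force = 137.54 + 6.17 = 143.71 million.
Not in labor force = 9.33 + 14.57 + 15.79 + 32.59 + 1.38 = 73.66 million (those not working and not actively searching are outside the labor force — including those who want a job but have given up searching).
Civilian working-age population = 143.71 + 73.66 = 217.37 million.
Unemployment rate = 6.17 / 143.71 = 4.29%.
Labor force participation rate = 143.71 / 217.37 = 66.11%.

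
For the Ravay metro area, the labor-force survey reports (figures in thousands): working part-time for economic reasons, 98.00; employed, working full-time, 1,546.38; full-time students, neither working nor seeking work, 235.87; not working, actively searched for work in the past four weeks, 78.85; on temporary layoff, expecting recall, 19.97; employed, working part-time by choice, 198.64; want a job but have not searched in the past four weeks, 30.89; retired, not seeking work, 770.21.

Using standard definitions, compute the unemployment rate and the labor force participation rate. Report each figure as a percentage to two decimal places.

Employed = 98.00 + 1,546.38 + 198.64 = 1,843.02 thousand (anyone who worked, including part-time for economic reasons, counts as employed).
Unemployed = 78.85 + 19.97 = 98.82 thousand (jobless and actively searching, or on temporary layoff).
Labor force = 1,843.02 + 98.82 = 1,941.84 thousand.
Not in labor force = 235.87 + 30.89 + 770.21 = 1,036.97 thousand (those not working and not actively searching are outside the labor force — including those who want a job but have given up searching).
Civilian working-age population = 1,941.84 + 1,036.97 = 2,978.81 thousand.
Unemployment rate = 98.82 / 1,941.84 = 5.09%.
Labor force participation rate = 1,941.84 / 2,978.81 = 65.19%.

Unemployment rate ≈ 5.09%; labor force participation rate ≈ 65.19%.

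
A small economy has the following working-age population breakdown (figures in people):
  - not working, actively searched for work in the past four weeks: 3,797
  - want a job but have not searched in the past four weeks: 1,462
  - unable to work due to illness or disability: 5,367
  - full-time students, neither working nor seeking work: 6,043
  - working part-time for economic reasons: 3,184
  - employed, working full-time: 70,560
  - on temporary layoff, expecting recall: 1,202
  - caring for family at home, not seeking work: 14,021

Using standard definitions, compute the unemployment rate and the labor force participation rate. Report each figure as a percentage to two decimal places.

Employed = 3,184 + 70,560 = 73,744 (anyone who worked, including part-time for economic reasons, counts as employed).
Unemployed = 3,797 + 1,202 = 4,999 (jobless and actively searching, or on temporary layoff).
Labor force = 73,744 + 4,999 = 78,743.
Not in labor force = 1,462 + 5,367 + 6,043 + 14,021 = 26,893 (those not working and not actively searching are outside the labor force — including those who want a job but have given up searching).
Civilian working-age population = 78,743 + 26,893 = 105,636.
Unemployment rate = 4,999 / 78,743 = 6.35%.
Labor force participation rate = 78,743 / 105,636 = 74.54%.

Unemployment rate ≈ 6.35%; labor force participation rate ≈ 74.54%.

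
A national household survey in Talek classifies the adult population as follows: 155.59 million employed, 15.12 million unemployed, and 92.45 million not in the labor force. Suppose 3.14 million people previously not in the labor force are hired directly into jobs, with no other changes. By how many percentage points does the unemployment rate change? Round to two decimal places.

Initially, labor force = 155.59 + 15.12 = 170.71 million, so u = 15.12/170.71 = 8.86%.
After the change, employed and labor force both rise by 3.14; unemployed unchanged → E = 158.73, U = 15.12, labor force = 173.85 million.
New unemployment rate = 15.12 / 173.85 = 8.70%.
Change = 8.70% − 8.86% = −0.16 percentage points.

The unemployment rate changes by −0.16 percentage points.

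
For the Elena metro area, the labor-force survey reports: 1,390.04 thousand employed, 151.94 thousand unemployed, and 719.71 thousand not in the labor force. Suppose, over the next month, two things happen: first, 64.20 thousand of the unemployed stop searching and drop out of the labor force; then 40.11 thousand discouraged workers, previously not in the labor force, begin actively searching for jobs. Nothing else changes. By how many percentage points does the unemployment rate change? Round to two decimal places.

Initially, labor force = 1,390.04 + 151.94 = 1,541.98 thousand, so u = 151.94/1,541.98 = 9.85%.
After the first change, unemployed and labor force both fall by 64.20 → E = 1,390.04, U = 87.74, labor force = 1,477.78 thousand.
After the second change, unemployed and labor force both rise by 40.11 → E = 1,390.04, U = 127.85, labor force = 1,517.89 thousand.
New unemployment rate = 127.85 / 1,517.89 = 8.42%.
Change = 8.42% − 9.85% = −1.43 percentage points.

The unemployment rate changes by −1.43 percentage points.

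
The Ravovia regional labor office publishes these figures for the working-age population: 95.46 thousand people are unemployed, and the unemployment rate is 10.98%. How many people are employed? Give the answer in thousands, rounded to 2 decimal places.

About 773.94 thousand are employed.

Labor force = U / u = 95.46 / 0.1098 ≈ 869.40 thousand.
Employed = labor force − unemployed = 869.40 − 95.46 = 773.94 thousand.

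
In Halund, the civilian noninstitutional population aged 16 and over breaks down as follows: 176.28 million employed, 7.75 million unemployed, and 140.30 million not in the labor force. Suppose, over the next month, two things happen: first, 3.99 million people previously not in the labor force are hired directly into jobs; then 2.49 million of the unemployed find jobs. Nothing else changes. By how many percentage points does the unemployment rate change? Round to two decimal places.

Initially, labor force = 176.28 + 7.75 = 184.03 million, so u = 7.75/184.03 = 4.21%.
After the first change, employed and labor force both rise by 3.99; unemployed unchanged → E = 180.27, U = 7.75, labor force = 188.02 million.
After the second change, unemployed falls and employed rises by 2.49; labor force unchanged → E = 182.76, U = 5.26, labor force = 188.02 million.
New unemployment rate = 5.26 / 188.02 = 2.80%.
Change = 2.80% − 4.21% = −1.41 percentage points.

The unemployment rate changes by −1.41 percentage points.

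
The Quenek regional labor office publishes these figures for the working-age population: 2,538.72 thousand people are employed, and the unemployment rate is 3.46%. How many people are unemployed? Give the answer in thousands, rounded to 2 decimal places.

About 90.99 thousand are unemployed.

Let U be the number unemployed. The labor force is E + U, and U/(E+U) = 0.0346.
So U = 0.0346 × 2,538.72 / (1 − 0.0346) = 87.8397 / 0.9654 ≈ 90.99 thousand.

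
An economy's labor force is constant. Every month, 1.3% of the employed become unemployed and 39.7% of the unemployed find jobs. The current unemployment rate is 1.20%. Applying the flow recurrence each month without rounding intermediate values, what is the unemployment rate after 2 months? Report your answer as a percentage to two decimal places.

With a fixed labor force, u_{t+1} = u_t + s·(1−u_t) − f·u_t = u_t·(1−s−f) + s.
Here 1−s−f = 0.590 and s = 0.013.
u_1 = 0.012000 × 0.590 + 0.013 = 0.020080.
u_2 = 0.020080 × 0.590 + 0.013 = 0.024847.

Unemployment rate after two months ≈ 2.48%.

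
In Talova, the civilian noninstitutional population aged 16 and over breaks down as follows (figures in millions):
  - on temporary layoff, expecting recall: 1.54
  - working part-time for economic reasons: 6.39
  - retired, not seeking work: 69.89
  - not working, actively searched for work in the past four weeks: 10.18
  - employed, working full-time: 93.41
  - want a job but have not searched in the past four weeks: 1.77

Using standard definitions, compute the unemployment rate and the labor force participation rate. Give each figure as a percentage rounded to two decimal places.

Unemployment rate ≈ 10.51%; labor force participation rate ≈ 60.88%.

Employed = 6.39 + 93.41 = 99.80 million (anyone who worked, including part-time for economic reasons, counts as employed).
Unemployed = 1.54 + 10.18 = 11.72 million (jobless and actively searching, or on temporary layoff).
Labor force = 99.80 + 11.72 = 111.52 million.
Not in labor force = 69.89 + 1.77 = 71.66 million (those not working and not actively searching are outside the labor force — including those who want a job but have given up searching).
Civilian working-age population = 111.52 + 71.66 = 183.18 million.
Unemployment rate = 11.72 / 111.52 = 10.51%.
Labor force participation rate = 111.52 / 183.18 = 60.88%.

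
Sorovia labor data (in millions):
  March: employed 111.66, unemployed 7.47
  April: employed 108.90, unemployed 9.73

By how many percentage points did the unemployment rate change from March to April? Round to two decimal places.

March: labor force = 111.66 + 7.47 = 119.13; u = 7.47/119.13 = 6.27%.
April: labor force = 108.90 + 9.73 = 118.63; u = 9.73/118.63 = 8.20%.
Change = 8.20% − 6.27% = +1.93 pp.

The unemployment rate changed by +1.93 percentage points.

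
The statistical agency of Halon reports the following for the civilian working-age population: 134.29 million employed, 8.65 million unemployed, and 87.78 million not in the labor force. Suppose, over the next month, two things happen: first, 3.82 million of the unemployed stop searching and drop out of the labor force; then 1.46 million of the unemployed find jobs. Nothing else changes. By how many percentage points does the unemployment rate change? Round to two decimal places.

The unemployment rate changes by −3.63 percentage points.

Initially, labor force = 134.29 + 8.65 = 142.94 million, so u = 8.65/142.94 = 6.05%.
After the first change, unemployed and labor force both fall by 3.82 → E = 134.29, U = 4.83, labor force = 139.12 million.
After the second change, unemployed falls and employed rises by 1.46; labor force unchanged → E = 135.75, U = 3.37, labor force = 139.12 million.
New unemployment rate = 3.37 / 139.12 = 2.42%.
Change = 2.42% − 6.05% = −3.63 percentage points.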